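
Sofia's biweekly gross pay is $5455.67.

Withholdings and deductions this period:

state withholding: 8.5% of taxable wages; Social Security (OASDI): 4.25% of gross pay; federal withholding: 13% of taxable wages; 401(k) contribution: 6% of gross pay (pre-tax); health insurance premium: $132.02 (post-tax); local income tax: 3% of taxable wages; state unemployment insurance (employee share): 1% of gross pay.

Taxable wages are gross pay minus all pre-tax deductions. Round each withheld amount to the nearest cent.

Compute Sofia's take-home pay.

$3453.44

401(k) contribution: $5455.67 × 0.06 = $327.34
Taxable wages = $5455.67 − $327.34 = $5128.33
Local income tax: $5128.33 × 0.03 = $153.85
Federal withholding: $5128.33 × 0.13 = $666.68
State withholding: $5128.33 × 0.085 = $435.91
Social Security (OASDI): $5455.67 × 0.0425 = $231.87
State unemployment insurance (employee share): $5455.67 × 0.01 = $54.56
Health insurance premium: $132.02
Total deductions = $327.34 + $153.85 + $666.68 + $435.91 + $231.87 + $54.56 + $132.02 = $2002.23
Net pay = $5455.67 − $2002.23 = $3453.44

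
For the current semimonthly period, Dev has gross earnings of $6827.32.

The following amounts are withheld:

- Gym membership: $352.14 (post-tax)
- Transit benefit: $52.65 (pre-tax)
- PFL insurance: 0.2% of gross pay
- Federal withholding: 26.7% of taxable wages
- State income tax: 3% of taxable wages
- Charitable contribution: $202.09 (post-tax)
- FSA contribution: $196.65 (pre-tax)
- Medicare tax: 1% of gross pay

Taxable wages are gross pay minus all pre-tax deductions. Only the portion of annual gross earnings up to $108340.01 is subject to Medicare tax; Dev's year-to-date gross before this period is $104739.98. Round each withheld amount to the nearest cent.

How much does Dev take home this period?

$4020.47

Transit benefit: $52.65
FSA contribution: $196.65
Pre-tax total = $52.65 + $196.65 = $249.30
Taxable wages = $6827.32 − $249.30 = $6578.02
Federal withholding: $6578.02 × 0.267 = $1756.33
State income tax: $6578.02 × 0.03 = $197.34
Medicare tax: only $108340.01 − $104739.98 = $3600.03 of this check is subject → $3600.03 × 0.01 = $36.00
PFL insurance: $6827.32 × 0.002 = $13.65
Gym membership: $352.14
Charitable contribution: $202.09
Total deductions = $52.65 + $196.65 + $1756.33 + $197.34 + $36.00 + $13.65 + $352.14 + $202.09 = $2806.85
Net pay = $6827.32 − $2806.85 = $4020.47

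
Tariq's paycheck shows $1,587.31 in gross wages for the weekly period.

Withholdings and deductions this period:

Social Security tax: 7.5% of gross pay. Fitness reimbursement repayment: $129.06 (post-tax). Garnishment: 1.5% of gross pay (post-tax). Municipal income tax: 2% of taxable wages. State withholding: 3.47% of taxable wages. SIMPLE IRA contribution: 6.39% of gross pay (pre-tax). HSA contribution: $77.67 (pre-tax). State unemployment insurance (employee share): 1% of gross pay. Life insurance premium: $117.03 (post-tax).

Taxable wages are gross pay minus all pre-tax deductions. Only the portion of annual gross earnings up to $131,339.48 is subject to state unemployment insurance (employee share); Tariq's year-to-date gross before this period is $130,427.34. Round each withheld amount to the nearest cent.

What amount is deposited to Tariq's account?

$933.12

SIMPLE IRA contribution: $1,587.31 × 0.0639 = $101.43
HSA contribution: $77.67
Pre-tax total = $101.43 + $77.67 = $179.10
Taxable wages = $1,587.31 − $179.10 = $1,408.21
State withholding: $1,408.21 × 0.0347 = $48.86
Municipal income tax: $1,408.21 × 0.02 = $28.16
Social Security tax: $1,587.31 × 0.075 = $119.05
State unemployment insurance (employee share): only $131,339.48 − $130,427.34 = $912.14 of this check is subject → $912.14 × 0.01 = $9.12
Fitness reimbursement repayment: $129.06
Life insurance premium: $117.03
Garnishment: $1,587.31 × 0.015 = $23.81
Total deductions = $101.43 + $77.67 + $48.86 + $28.16 + $119.05 + $9.12 + $129.06 + $117.03 + $23.81 = $654.19
Net pay = $1,587.31 − $654.19 = $933.12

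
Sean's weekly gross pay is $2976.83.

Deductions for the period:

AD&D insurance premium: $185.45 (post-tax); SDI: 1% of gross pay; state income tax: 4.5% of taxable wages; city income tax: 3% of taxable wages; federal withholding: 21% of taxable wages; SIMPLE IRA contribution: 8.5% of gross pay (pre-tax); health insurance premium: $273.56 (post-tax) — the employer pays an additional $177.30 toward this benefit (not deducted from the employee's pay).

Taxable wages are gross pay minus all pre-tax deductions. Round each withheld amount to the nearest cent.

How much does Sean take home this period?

SIMPLE IRA contribution: $2976.83 × 0.085 = $253.03
Taxable wages = $2976.83 − $253.03 = $2723.80
State income tax: $2723.80 × 0.045 = $122.57
Federal withholding: $2723.80 × 0.21 = $572.00
City income tax: $2723.80 × 0.03 = $81.71
SDI: $2976.83 × 0.01 = $29.77
Health insurance premium: $273.56
AD&D insurance premium: $185.45
(Employer's $177.30 toward health insurance premium is not withheld from the employee.)
Total deductions = $253.03 + $122.57 + $572.00 + $81.71 + $29.77 + $273.56 + $185.45 = $1518.09
Net pay = $2976.83 − $1518.09 = $1458.74

$1458.74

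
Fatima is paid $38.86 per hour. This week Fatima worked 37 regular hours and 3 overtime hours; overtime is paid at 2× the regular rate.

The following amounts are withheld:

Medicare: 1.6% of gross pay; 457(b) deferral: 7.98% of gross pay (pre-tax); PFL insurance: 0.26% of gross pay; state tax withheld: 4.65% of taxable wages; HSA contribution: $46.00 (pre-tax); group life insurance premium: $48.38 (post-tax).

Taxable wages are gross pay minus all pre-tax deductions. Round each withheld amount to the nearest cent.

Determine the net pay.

$1,342.82

Regular pay: 37 × $38.86 = $1,437.82
Overtime pay: 3 × $38.86 × 2 = $233.16
Gross pay = $1,437.82 + $233.16 = $1,670.98
HSA contribution: $46.00
457(b) deferral: $1,670.98 × 0.0798 = $133.34
Pre-tax total = $46.00 + $133.34 = $179.34
Taxable wages = $1,670.98 − $179.34 = $1,491.64
State tax withheld: $1,491.64 × 0.0465 = $69.36
Medicare: $1,670.98 × 0.016 = $26.74
PFL insurance: $1,670.98 × 0.0026 = $4.34
Group life insurance premium: $48.38
Total deductions = $46.00 + $133.34 + $69.36 + $26.74 + $4.34 + $48.38 = $328.16
Net pay = $1,670.98 − $328.16 = $1,342.82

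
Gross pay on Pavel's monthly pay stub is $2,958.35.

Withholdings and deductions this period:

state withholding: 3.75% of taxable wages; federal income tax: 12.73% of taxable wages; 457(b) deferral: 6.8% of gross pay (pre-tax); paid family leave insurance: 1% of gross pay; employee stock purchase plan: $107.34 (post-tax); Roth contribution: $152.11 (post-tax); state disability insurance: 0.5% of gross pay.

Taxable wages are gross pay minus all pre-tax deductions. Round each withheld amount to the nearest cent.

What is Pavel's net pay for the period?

457(b) deferral: $2,958.35 × 0.068 = $201.17
Taxable wages = $2,958.35 − $201.17 = $2,757.18
State withholding: $2,757.18 × 0.0375 = $103.39
Federal income tax: $2,757.18 × 0.1273 = $350.99
Paid family leave insurance: $2,958.35 × 0.01 = $29.58
State disability insurance: $2,958.35 × 0.005 = $14.79
Employee stock purchase plan: $107.34
Roth contribution: $152.11
Total deductions = $201.17 + $103.39 + $350.99 + $29.58 + $14.79 + $107.34 + $152.11 = $959.37
Net pay = $2,958.35 − $959.37 = $1,998.98

$1,998.98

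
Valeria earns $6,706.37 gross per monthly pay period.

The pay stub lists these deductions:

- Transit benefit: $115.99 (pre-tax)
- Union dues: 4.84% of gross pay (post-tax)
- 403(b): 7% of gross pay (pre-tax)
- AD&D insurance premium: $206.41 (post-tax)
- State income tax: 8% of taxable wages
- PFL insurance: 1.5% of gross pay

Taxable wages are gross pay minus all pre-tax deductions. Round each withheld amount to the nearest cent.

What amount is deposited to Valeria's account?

$4,999.66

Transit benefit: $115.99
403(b): $6,706.37 × 0.07 = $469.45
Pre-tax total = $115.99 + $469.45 = $585.44
Taxable wages = $6,706.37 − $585.44 = $6,120.93
State income tax: $6,120.93 × 0.08 = $489.67
PFL insurance: $6,706.37 × 0.015 = $100.60
Union dues: $6,706.37 × 0.0484 = $324.59
AD&D insurance premium: $206.41
Total deductions = $115.99 + $469.45 + $489.67 + $100.60 + $324.59 + $206.41 = $1,706.71
Net pay = $6,706.37 − $1,706.71 = $4,999.66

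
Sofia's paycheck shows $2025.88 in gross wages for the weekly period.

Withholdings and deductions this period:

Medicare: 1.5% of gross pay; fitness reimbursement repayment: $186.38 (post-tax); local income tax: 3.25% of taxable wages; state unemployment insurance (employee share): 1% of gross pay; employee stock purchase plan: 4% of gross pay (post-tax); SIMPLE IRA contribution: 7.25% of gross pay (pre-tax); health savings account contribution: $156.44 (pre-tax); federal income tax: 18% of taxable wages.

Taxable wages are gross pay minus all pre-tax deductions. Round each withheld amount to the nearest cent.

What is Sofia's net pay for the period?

$1038.45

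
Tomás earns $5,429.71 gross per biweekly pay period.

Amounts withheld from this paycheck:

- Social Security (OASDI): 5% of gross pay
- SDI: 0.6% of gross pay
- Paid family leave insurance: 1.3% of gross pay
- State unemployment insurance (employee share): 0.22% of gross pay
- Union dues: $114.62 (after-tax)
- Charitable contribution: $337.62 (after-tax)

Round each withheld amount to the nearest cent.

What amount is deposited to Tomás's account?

$4,590.86

State unemployment insurance (employee share): $5,429.71 × 0.0022 = $11.95
Social Security (OASDI): $5,429.71 × 0.05 = $271.49
SDI: $5,429.71 × 0.006 = $32.58
Paid family leave insurance: $5,429.71 × 0.013 = $70.59
Union dues: $114.62
Charitable contribution: $337.62
Total deductions = $11.95 + $271.49 + $32.58 + $70.59 + $114.62 + $337.62 = $838.85
Net pay = $5,429.71 − $838.85 = $4,590.86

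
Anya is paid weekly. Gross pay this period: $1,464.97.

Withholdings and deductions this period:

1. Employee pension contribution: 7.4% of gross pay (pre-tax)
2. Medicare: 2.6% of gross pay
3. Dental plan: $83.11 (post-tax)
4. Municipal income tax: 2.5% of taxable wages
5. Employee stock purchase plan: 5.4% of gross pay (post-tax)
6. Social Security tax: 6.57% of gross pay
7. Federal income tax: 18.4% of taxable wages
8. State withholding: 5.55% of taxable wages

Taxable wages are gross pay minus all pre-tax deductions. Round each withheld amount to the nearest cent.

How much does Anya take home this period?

Employee pension contribution: $1,464.97 × 0.074 = $108.41
Taxable wages = $1,464.97 − $108.41 = $1,356.56
Federal income tax: $1,356.56 × 0.184 = $249.61
Municipal income tax: $1,356.56 × 0.025 = $33.91
State withholding: $1,356.56 × 0.0555 = $75.29
Medicare: $1,464.97 × 0.026 = $38.09
Social Security tax: $1,464.97 × 0.0657 = $96.25
Dental plan: $83.11
Employee stock purchase plan: $1,464.97 × 0.054 = $79.11
Total deductions = $108.41 + $249.61 + $33.91 + $75.29 + $38.09 + $96.25 + $83.11 + $79.11 = $763.78
Net pay = $1,464.97 − $763.78 = $701.19

$701.19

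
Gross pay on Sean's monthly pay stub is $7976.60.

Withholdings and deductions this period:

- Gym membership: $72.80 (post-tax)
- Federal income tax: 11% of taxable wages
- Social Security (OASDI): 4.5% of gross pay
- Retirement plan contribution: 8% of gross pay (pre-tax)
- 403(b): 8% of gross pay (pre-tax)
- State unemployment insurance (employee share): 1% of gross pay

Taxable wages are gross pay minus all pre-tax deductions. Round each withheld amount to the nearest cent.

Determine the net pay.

403(b): $7976.60 × 0.08 = $638.13
Retirement plan contribution: $7976.60 × 0.08 = $638.13
Pre-tax total = $638.13 + $638.13 = $1276.26
Taxable wages = $7976.60 − $1276.26 = $6700.34
Federal income tax: $6700.34 × 0.11 = $737.04
Social Security (OASDI): $7976.60 × 0.045 = $358.95
State unemployment insurance (employee share): $7976.60 × 0.01 = $79.77
Gym membership: $72.80
Total deductions = $638.13 + $638.13 + $737.04 + $358.95 + $79.77 + $72.80 = $2524.82
Net pay = $7976.60 − $2524.82 = $5451.78

$5451.78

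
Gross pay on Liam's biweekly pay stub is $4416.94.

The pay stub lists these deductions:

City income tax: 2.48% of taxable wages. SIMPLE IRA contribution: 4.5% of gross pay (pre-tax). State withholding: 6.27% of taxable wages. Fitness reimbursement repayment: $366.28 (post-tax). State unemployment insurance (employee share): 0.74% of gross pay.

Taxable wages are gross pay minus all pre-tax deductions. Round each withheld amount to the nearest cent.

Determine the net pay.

$3450.12

SIMPLE IRA contribution: $4416.94 × 0.045 = $198.76
Taxable wages = $4416.94 − $198.76 = $4218.18
State withholding: $4218.18 × 0.0627 = $264.48
City income tax: $4218.18 × 0.0248 = $104.61
State unemployment insurance (employee share): $4416.94 × 0.0074 = $32.69
Fitness reimbursement repayment: $366.28
Total deductions = $198.76 + $264.48 + $104.61 + $32.69 + $366.28 = $966.82
Net pay = $4416.94 − $966.82 = $3450.12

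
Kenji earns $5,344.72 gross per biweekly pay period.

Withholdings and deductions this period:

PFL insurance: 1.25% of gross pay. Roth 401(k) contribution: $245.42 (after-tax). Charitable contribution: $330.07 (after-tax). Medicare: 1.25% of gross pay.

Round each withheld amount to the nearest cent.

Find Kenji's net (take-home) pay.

PFL insurance: $5,344.72 × 0.0125 = $66.81
Medicare: $5,344.72 × 0.0125 = $66.81
Charitable contribution: $330.07
Roth 401(k) contribution: $245.42
Total deductions = $66.81 + $66.81 + $330.07 + $245.42 = $709.11
Net pay = $5,344.72 − $709.11 = $4,635.61

$4,635.61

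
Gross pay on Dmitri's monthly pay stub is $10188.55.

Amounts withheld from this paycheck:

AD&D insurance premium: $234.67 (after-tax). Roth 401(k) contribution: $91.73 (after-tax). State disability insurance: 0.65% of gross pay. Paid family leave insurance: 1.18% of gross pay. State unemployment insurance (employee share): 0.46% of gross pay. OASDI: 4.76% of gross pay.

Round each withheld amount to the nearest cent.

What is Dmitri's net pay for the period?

OASDI: $10188.55 × 0.0476 = $484.97
Paid family leave insurance: $10188.55 × 0.0118 = $120.22
State unemployment insurance (employee share): $10188.55 × 0.0046 = $46.87
State disability insurance: $10188.55 × 0.0065 = $66.23
Roth 401(k) contribution: $91.73
AD&D insurance premium: $234.67
Total deductions = $484.97 + $120.22 + $46.87 + $66.23 + $91.73 + $234.67 = $1044.69
Net pay = $10188.55 − $1044.69 = $9143.86

$9143.86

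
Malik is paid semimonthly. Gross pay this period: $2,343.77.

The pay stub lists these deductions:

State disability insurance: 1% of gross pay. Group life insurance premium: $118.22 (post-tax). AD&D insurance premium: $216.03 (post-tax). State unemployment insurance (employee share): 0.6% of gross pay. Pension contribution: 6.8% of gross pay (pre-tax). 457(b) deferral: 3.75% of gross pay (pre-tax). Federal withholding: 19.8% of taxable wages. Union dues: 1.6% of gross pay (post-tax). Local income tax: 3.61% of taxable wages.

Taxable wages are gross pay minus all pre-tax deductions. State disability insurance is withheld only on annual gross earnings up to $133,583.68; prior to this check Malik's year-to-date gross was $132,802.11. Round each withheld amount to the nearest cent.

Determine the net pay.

$1,212.08

Pension contribution: $2,343.77 × 0.068 = $159.38
457(b) deferral: $2,343.77 × 0.0375 = $87.89
Pre-tax total = $159.38 + $87.89 = $247.27
Taxable wages = $2,343.77 − $247.27 = $2,096.50
Local income tax: $2,096.50 × 0.0361 = $75.68
Federal withholding: $2,096.50 × 0.198 = $415.11
State unemployment insurance (employee share): $2,343.77 × 0.006 = $14.06
State disability insurance: only $133,583.68 − $132,802.11 = $781.57 of this check is subject → $781.57 × 0.01 = $7.82
Union dues: $2,343.77 × 0.016 = $37.50
Group life insurance premium: $118.22
AD&D insurance premium: $216.03
Total deductions = $159.38 + $87.89 + $75.68 + $415.11 + $14.06 + $7.82 + $37.50 + $118.22 + $216.03 = $1,131.69
Net pay = $2,343.77 − $1,131.69 = $1,212.08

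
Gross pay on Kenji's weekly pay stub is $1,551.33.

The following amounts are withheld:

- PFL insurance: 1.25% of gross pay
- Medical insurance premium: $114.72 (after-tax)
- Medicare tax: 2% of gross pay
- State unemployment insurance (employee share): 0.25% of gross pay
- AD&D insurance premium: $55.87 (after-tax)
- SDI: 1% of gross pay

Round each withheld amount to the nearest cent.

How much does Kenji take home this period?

PFL insurance: $1,551.33 × 0.0125 = $19.39
State unemployment insurance (employee share): $1,551.33 × 0.0025 = $3.88
Medicare tax: $1,551.33 × 0.02 = $31.03
SDI: $1,551.33 × 0.01 = $15.51
Medical insurance premium: $114.72
AD&D insurance premium: $55.87
Total deductions = $19.39 + $3.88 + $31.03 + $15.51 + $114.72 + $55.87 = $240.40
Net pay = $1,551.33 − $240.40 = $1,310.93

$1,310.93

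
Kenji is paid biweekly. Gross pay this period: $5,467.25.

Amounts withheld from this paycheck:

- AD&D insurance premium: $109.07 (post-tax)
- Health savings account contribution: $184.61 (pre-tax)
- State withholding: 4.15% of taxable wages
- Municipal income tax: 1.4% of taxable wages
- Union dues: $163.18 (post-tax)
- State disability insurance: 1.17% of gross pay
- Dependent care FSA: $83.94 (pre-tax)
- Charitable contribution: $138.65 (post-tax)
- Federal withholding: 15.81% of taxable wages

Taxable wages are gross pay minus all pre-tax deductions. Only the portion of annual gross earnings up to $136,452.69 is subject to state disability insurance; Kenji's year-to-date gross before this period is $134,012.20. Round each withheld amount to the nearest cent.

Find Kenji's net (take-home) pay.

$3,648.81

Dependent care FSA: $83.94
Health savings account contribution: $184.61
Pre-tax total = $83.94 + $184.61 = $268.55
Taxable wages = $5,467.25 − $268.55 = $5,198.70
State withholding: $5,198.70 × 0.0415 = $215.75
Municipal income tax: $5,198.70 × 0.014 = $72.78
Federal withholding: $5,198.70 × 0.1581 = $821.91
State disability insurance: only $136,452.69 − $134,012.20 = $2,440.49 of this check is subject → $2,440.49 × 0.0117 = $28.55
Charitable contribution: $138.65
AD&D insurance premium: $109.07
Union dues: $163.18
Total deductions = $83.94 + $184.61 + $215.75 + $72.78 + $821.91 + $28.55 + $138.65 + $109.07 + $163.18 = $1,818.44
Net pay = $5,467.25 − $1,818.44 = $3,648.81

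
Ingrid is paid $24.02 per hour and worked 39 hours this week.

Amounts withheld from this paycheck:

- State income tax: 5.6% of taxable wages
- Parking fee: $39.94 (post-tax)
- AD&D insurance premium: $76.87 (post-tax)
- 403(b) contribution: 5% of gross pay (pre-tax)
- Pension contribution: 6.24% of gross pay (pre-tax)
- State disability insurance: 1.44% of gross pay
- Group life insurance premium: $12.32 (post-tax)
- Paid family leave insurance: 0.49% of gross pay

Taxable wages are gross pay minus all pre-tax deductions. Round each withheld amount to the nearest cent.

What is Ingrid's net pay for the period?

$637.71

Gross pay: 39 × $24.02 = $936.78
Pension contribution: $936.78 × 0.0624 = $58.46
403(b) contribution: $936.78 × 0.05 = $46.84
Pre-tax total = $58.46 + $46.84 = $105.30
Taxable wages = $936.78 − $105.30 = $831.48
State income tax: $831.48 × 0.056 = $46.56
Paid family leave insurance: $936.78 × 0.0049 = $4.59
State disability insurance: $936.78 × 0.0144 = $13.49
Parking fee: $39.94
AD&D insurance premium: $76.87
Group life insurance premium: $12.32
Total deductions = $58.46 + $46.84 + $46.56 + $4.59 + $13.49 + $39.94 + $76.87 + $12.32 = $299.07
Net pay = $936.78 − $299.07 = $637.71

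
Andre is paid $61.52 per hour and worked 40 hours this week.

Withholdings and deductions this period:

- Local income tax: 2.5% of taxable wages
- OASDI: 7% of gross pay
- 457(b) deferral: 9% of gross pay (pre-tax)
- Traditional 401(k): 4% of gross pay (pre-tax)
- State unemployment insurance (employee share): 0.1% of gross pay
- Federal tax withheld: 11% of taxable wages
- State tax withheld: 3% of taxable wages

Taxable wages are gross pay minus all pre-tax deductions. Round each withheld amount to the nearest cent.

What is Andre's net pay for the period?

$1,612.93

Gross pay: 40 × $61.52 = $2,460.80
457(b) deferral: $2,460.80 × 0.09 = $221.47
Traditional 401(k): $2,460.80 × 0.04 = $98.43
Pre-tax total = $221.47 + $98.43 = $319.90
Taxable wages = $2,460.80 − $319.90 = $2,140.90
State tax withheld: $2,140.90 × 0.03 = $64.23
Federal tax withheld: $2,140.90 × 0.11 = $235.50
Local income tax: $2,140.90 × 0.025 = $53.52
OASDI: $2,460.80 × 0.07 = $172.26
State unemployment insurance (employee share): $2,460.80 × 0.001 = $2.46
Total deductions = $221.47 + $98.43 + $64.23 + $235.50 + $53.52 + $172.26 + $2.46 = $847.87
Net pay = $2,460.80 − $847.87 = $1,612.93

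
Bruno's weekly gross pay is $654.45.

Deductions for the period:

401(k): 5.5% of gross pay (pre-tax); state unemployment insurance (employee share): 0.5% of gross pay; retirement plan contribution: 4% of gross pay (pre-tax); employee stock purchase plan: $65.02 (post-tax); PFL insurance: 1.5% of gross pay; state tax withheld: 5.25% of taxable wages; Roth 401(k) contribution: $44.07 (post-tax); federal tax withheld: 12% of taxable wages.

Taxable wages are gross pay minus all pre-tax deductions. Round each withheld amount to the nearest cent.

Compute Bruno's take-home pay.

$367.94

Retirement plan contribution: $654.45 × 0.04 = $26.18
401(k): $654.45 × 0.055 = $35.99
Pre-tax total = $26.18 + $35.99 = $62.17
Taxable wages = $654.45 − $62.17 = $592.28
Federal tax withheld: $592.28 × 0.12 = $71.07
State tax withheld: $592.28 × 0.0525 = $31.09
PFL insurance: $654.45 × 0.015 = $9.82
State unemployment insurance (employee share): $654.45 × 0.005 = $3.27
Roth 401(k) contribution: $44.07
Employee stock purchase plan: $65.02
Total deductions = $26.18 + $35.99 + $71.07 + $31.09 + $9.82 + $3.27 + $44.07 + $65.02 = $286.51
Net pay = $654.45 − $286.51 = $367.94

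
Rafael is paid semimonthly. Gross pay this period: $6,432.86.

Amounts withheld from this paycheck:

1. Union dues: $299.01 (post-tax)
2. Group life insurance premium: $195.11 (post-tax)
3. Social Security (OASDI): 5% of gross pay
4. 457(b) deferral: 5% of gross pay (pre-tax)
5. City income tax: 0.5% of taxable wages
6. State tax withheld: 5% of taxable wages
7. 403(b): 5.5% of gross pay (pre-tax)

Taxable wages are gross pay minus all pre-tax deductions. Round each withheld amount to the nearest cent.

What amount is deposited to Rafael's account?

457(b) deferral: $6,432.86 × 0.05 = $321.64
403(b): $6,432.86 × 0.055 = $353.81
Pre-tax total = $321.64 + $353.81 = $675.45
Taxable wages = $6,432.86 − $675.45 = $5,757.41
State tax withheld: $5,757.41 × 0.05 = $287.87
City income tax: $5,757.41 × 0.005 = $28.79
Social Security (OASDI): $6,432.86 × 0.05 = $321.64
Group life insurance premium: $195.11
Union dues: $299.01
Total deductions = $321.64 + $353.81 + $287.87 + $28.79 + $321.64 + $195.11 + $299.01 = $1,807.87
Net pay = $6,432.86 − $1,807.87 = $4,624.99

$4,624.99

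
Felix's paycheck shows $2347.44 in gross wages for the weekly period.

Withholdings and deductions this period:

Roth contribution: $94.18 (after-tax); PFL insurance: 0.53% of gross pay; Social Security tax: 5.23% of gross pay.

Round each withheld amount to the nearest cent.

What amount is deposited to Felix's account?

$2118.05

PFL insurance: $2347.44 × 0.0053 = $12.44
Social Security tax: $2347.44 × 0.0523 = $122.77
Roth contribution: $94.18
Total deductions = $12.44 + $122.77 + $94.18 = $229.39
Net pay = $2347.44 − $229.39 = $2118.05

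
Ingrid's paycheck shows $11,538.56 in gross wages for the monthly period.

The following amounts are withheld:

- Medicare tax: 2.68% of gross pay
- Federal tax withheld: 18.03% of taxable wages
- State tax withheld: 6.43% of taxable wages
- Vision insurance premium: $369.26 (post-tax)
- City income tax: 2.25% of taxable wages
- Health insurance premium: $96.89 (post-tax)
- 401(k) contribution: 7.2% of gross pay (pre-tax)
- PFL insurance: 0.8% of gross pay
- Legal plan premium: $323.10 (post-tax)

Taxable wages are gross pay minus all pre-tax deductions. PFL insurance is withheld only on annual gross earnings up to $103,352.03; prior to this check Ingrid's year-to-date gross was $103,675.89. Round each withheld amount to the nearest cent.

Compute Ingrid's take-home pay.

$6,749.25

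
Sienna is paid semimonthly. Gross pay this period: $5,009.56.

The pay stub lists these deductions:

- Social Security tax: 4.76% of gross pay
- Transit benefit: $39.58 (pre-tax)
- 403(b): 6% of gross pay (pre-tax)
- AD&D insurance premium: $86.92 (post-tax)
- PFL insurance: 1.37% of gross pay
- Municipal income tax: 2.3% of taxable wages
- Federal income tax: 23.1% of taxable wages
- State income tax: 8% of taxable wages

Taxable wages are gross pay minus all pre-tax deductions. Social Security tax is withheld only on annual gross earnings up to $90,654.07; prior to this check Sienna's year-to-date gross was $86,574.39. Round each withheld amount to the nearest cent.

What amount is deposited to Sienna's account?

Transit benefit: $39.58
403(b): $5,009.56 × 0.06 = $300.57
Pre-tax total = $39.58 + $300.57 = $340.15
Taxable wages = $5,009.56 − $340.15 = $4,669.41
Federal income tax: $4,669.41 × 0.231 = $1,078.63
State income tax: $4,669.41 × 0.08 = $373.55
Municipal income tax: $4,669.41 × 0.023 = $107.40
PFL insurance: $5,009.56 × 0.0137 = $68.63
Social Security tax: only $90,654.07 − $86,574.39 = $4,079.68 of this check is subject → $4,079.68 × 0.0476 = $194.19
AD&D insurance premium: $86.92
Total deductions = $39.58 + $300.57 + $1,078.63 + $373.55 + $107.40 + $68.63 + $194.19 + $86.92 = $2,249.47
Net pay = $5,009.56 − $2,249.47 = $2,760.09

$2,760.09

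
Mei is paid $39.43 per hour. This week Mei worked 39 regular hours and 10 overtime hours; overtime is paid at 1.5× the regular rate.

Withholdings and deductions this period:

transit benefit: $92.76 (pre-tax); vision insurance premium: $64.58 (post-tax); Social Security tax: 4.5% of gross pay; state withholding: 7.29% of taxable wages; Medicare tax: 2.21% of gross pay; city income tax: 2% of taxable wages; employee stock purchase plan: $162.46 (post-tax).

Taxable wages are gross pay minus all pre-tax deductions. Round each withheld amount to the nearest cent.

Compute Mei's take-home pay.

$1,477.36

Regular pay: 39 × $39.43 = $1,537.77
Overtime pay: 10 × $39.43 × 1.5 = $591.45
Gross pay = $1,537.77 + $591.45 = $2,129.22
Transit benefit: $92.76
Taxable wages = $2,129.22 − $92.76 = $2,036.46
City income tax: $2,036.46 × 0.02 = $40.73
State withholding: $2,036.46 × 0.0729 = $148.46
Social Security tax: $2,129.22 × 0.045 = $95.81
Medicare tax: $2,129.22 × 0.0221 = $47.06
Employee stock purchase plan: $162.46
Vision insurance premium: $64.58
Total deductions = $92.76 + $40.73 + $148.46 + $95.81 + $47.06 + $162.46 + $64.58 = $651.86
Net pay = $2,129.22 − $651.86 = $1,477.36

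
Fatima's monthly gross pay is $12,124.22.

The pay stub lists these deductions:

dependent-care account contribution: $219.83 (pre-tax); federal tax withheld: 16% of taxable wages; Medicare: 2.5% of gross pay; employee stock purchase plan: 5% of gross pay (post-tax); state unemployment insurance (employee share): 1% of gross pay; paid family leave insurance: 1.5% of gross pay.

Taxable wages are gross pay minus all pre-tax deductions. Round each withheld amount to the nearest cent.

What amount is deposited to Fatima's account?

$8,787.27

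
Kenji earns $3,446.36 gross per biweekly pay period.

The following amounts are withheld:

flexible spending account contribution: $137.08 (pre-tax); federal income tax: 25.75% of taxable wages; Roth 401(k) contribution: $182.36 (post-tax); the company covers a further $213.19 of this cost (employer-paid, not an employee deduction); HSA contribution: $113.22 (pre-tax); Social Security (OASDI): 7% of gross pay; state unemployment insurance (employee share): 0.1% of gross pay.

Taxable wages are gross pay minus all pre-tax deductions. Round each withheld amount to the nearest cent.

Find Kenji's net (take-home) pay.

HSA contribution: $113.22
Flexible spending account contribution: $137.08
Pre-tax total = $113.22 + $137.08 = $250.30
Taxable wages = $3,446.36 − $250.30 = $3,196.06
Federal income tax: $3,196.06 × 0.2575 = $822.99
Social Security (OASDI): $3,446.36 × 0.07 = $241.25
State unemployment insurance (employee share): $3,446.36 × 0.001 = $3.45
Roth 401(k) contribution: $182.36
(Employer's $213.19 toward Roth 401(k) contribution is not withheld from the employee.)
Total deductions = $113.22 + $137.08 + $822.99 + $241.25 + $3.45 + $182.36 = $1,500.35
Net pay = $3,446.36 − $1,500.35 = $1,946.01

$1,946.01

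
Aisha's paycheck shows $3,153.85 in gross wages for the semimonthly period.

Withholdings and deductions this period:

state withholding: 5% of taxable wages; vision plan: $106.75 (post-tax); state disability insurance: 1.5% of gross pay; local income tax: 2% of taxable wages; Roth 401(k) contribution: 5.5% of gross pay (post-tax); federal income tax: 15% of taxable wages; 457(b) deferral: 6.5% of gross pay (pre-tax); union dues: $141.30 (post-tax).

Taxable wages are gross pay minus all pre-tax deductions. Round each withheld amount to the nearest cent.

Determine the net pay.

$1,831.28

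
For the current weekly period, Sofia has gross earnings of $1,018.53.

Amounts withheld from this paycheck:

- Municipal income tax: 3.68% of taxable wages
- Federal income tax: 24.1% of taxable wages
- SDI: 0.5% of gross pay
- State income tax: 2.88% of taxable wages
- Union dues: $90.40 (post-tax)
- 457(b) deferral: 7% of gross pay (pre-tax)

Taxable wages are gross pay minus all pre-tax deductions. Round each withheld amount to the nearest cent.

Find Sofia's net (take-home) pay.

457(b) deferral: $1,018.53 × 0.07 = $71.30
Taxable wages = $1,018.53 − $71.30 = $947.23
Federal income tax: $947.23 × 0.241 = $228.28
Municipal income tax: $947.23 × 0.0368 = $34.86
State income tax: $947.23 × 0.0288 = $27.28
SDI: $1,018.53 × 0.005 = $5.09
Union dues: $90.40
Total deductions = $71.30 + $228.28 + $34.86 + $27.28 + $5.09 + $90.40 = $457.21
Net pay = $1,018.53 − $457.21 = $561.32

$561.32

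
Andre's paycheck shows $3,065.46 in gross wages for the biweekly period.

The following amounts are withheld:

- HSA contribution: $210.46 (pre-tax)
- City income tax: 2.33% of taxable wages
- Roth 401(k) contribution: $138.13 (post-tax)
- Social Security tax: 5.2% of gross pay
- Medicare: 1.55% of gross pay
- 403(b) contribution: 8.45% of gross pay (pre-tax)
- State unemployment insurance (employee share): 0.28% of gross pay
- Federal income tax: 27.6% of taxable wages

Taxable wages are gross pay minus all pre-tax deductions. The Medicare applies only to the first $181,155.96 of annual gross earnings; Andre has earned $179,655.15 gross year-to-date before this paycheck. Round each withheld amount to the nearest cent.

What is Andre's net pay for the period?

403(b) contribution: $3,065.46 × 0.0845 = $259.03
HSA contribution: $210.46
Pre-tax total = $259.03 + $210.46 = $469.49
Taxable wages = $3,065.46 − $469.49 = $2,595.97
Federal income tax: $2,595.97 × 0.276 = $716.49
City income tax: $2,595.97 × 0.0233 = $60.49
Social Security tax: $3,065.46 × 0.052 = $159.40
Medicare: only $181,155.96 − $179,655.15 = $1,500.81 of this check is subject → $1,500.81 × 0.0155 = $23.26
State unemployment insurance (employee share): $3,065.46 × 0.0028 = $8.58
Roth 401(k) contribution: $138.13
Total deductions = $259.03 + $210.46 + $716.49 + $60.49 + $159.40 + $23.26 + $8.58 + $138.13 = $1,575.84
Net pay = $3,065.46 − $1,575.84 = $1,489.62

$1,489.62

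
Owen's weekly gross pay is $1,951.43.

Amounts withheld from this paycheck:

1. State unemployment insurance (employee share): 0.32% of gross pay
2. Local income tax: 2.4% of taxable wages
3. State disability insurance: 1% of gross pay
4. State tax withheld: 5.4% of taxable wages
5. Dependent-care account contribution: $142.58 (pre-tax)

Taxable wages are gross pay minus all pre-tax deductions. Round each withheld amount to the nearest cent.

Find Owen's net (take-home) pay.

$1,642.01

Dependent-care account contribution: $142.58
Taxable wages = $1,951.43 − $142.58 = $1,808.85
Local income tax: $1,808.85 × 0.024 = $43.41
State tax withheld: $1,808.85 × 0.054 = $97.68
State unemployment insurance (employee share): $1,951.43 × 0.0032 = $6.24
State disability insurance: $1,951.43 × 0.01 = $19.51
Total deductions = $142.58 + $43.41 + $97.68 + $6.24 + $19.51 = $309.42
Net pay = $1,951.43 − $309.42 = $1,642.01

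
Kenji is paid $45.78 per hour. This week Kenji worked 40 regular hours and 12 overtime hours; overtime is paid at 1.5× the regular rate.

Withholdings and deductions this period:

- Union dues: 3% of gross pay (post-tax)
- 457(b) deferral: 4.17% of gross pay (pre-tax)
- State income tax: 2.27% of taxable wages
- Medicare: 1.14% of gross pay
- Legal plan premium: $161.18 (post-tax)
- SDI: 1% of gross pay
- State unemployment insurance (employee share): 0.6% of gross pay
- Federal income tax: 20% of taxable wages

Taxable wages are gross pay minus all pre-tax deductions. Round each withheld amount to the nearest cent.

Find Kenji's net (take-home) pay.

Regular pay: 40 × $45.78 = $1,831.20
Overtime pay: 12 × $45.78 × 1.5 = $824.04
Gross pay = $1,831.20 + $824.04 = $2,655.24
457(b) deferral: $2,655.24 × 0.0417 = $110.72
Taxable wages = $2,655.24 − $110.72 = $2,544.52
Federal income tax: $2,544.52 × 0.2 = $508.90
State income tax: $2,544.52 × 0.0227 = $57.76
Medicare: $2,655.24 × 0.0114 = $30.27
State unemployment insurance (employee share): $2,655.24 × 0.006 = $15.93
SDI: $2,655.24 × 0.01 = $26.55
Legal plan premium: $161.18
Union dues: $2,655.24 × 0.03 = $79.66
Total deductions = $110.72 + $508.90 + $57.76 + $30.27 + $15.93 + $26.55 + $161.18 + $79.66 = $990.97
Net pay = $2,655.24 − $990.97 = $1,664.27

$1,664.27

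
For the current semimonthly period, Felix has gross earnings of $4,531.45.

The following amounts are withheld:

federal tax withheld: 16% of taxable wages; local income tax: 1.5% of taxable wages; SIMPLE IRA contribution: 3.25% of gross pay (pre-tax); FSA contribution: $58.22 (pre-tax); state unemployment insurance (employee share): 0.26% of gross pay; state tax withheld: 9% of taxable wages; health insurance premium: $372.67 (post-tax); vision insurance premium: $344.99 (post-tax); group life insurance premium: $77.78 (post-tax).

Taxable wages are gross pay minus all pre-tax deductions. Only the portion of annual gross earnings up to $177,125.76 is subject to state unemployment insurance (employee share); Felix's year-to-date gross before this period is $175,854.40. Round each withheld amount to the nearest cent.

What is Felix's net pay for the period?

$2,380.83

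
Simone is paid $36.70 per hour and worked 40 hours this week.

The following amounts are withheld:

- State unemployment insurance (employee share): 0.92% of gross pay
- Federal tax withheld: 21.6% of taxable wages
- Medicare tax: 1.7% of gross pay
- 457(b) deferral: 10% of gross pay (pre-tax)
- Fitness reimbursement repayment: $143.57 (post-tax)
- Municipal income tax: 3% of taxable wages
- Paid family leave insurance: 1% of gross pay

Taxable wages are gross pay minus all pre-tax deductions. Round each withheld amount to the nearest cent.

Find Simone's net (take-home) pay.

Gross pay: 40 × $36.70 = $1,468.00
457(b) deferral: $1,468.00 × 0.1 = $146.80
Taxable wages = $1,468.00 − $146.80 = $1,321.20
Federal tax withheld: $1,321.20 × 0.216 = $285.38
Municipal income tax: $1,321.20 × 0.03 = $39.64
Medicare tax: $1,468.00 × 0.017 = $24.96
Paid family leave insurance: $1,468.00 × 0.01 = $14.68
State unemployment insurance (employee share): $1,468.00 × 0.0092 = $13.51
Fitness reimbursement repayment: $143.57
Total deductions = $146.80 + $285.38 + $39.64 + $24.96 + $14.68 + $13.51 + $143.57 = $668.54
Net pay = $1,468.00 − $668.54 = $799.46

$799.46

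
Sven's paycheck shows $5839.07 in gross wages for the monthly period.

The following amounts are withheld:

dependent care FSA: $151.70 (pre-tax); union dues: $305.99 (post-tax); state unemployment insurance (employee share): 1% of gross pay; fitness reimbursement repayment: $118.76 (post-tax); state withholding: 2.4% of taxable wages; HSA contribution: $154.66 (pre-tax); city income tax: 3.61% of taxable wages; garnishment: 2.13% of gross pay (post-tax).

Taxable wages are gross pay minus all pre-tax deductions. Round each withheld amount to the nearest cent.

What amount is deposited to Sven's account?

$4592.68

Dependent care FSA: $151.70
HSA contribution: $154.66
Pre-tax total = $151.70 + $154.66 = $306.36
Taxable wages = $5839.07 − $306.36 = $5532.71
City income tax: $5532.71 × 0.0361 = $199.73
State withholding: $5532.71 × 0.024 = $132.79
State unemployment insurance (employee share): $5839.07 × 0.01 = $58.39
Garnishment: $5839.07 × 0.0213 = $124.37
Union dues: $305.99
Fitness reimbursement repayment: $118.76
Total deductions = $151.70 + $154.66 + $199.73 + $132.79 + $58.39 + $124.37 + $305.99 + $118.76 = $1246.39
Net pay = $5839.07 − $1246.39 = $4592.68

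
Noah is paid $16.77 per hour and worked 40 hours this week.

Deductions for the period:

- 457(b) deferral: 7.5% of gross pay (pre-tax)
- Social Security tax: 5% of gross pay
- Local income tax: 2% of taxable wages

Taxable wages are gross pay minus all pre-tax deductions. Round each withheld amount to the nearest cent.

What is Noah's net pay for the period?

Gross pay: 40 × $16.77 = $670.80
457(b) deferral: $670.80 × 0.075 = $50.31
Taxable wages = $670.80 − $50.31 = $620.49
Local income tax: $620.49 × 0.02 = $12.41
Social Security tax: $670.80 × 0.05 = $33.54
Total deductions = $50.31 + $12.41 + $33.54 = $96.26
Net pay = $670.80 − $96.26 = $574.54

$574.54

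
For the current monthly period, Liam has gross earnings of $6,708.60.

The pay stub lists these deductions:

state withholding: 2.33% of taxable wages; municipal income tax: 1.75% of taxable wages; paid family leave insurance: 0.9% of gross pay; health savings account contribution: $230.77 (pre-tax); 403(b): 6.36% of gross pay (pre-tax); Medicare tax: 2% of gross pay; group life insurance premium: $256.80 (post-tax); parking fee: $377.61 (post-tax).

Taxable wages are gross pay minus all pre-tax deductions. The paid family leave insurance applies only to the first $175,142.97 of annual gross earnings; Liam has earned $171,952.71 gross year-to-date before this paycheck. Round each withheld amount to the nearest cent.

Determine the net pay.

403(b): $6,708.60 × 0.0636 = $426.67
Health savings account contribution: $230.77
Pre-tax total = $426.67 + $230.77 = $657.44
Taxable wages = $6,708.60 − $657.44 = $6,051.16
Municipal income tax: $6,051.16 × 0.0175 = $105.90
State withholding: $6,051.16 × 0.0233 = $140.99
Paid family leave insurance: only $175,142.97 − $171,952.71 = $3,190.26 of this check is subject → $3,190.26 × 0.009 = $28.71
Medicare tax: $6,708.60 × 0.02 = $134.17
Parking fee: $377.61
Group life insurance premium: $256.80
Total deductions = $426.67 + $230.77 + $105.90 + $140.99 + $28.71 + $134.17 + $377.61 + $256.80 = $1,701.62
Net pay = $6,708.60 − $1,701.62 = $5,006.98

$5,006.98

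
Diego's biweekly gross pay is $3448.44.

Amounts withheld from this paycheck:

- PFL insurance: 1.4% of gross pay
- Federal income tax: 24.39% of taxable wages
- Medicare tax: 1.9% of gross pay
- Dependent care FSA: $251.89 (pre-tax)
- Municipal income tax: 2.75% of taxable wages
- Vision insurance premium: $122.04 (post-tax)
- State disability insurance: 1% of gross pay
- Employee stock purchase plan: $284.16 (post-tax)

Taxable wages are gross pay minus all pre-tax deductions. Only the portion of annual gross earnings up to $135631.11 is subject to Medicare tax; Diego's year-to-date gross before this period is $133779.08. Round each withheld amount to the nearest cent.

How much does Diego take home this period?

Dependent care FSA: $251.89
Taxable wages = $3448.44 − $251.89 = $3196.55
Federal income tax: $3196.55 × 0.2439 = $779.64
Municipal income tax: $3196.55 × 0.0275 = $87.91
State disability insurance: $3448.44 × 0.01 = $34.48
Medicare tax: only $135631.11 − $133779.08 = $1852.03 of this check is subject → $1852.03 × 0.019 = $35.19
PFL insurance: $3448.44 × 0.014 = $48.28
Employee stock purchase plan: $284.16
Vision insurance premium: $122.04
Total deductions = $251.89 + $779.64 + $87.91 + $34.48 + $35.19 + $48.28 + $284.16 + $122.04 = $1643.59
Net pay = $3448.44 − $1643.59 = $1804.85

$1804.85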